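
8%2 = 0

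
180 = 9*20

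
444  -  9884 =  - 9440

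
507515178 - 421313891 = 86201287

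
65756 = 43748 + 22008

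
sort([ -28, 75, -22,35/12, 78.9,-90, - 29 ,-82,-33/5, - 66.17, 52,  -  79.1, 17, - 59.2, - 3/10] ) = [ - 90,-82,-79.1,-66.17,-59.2, - 29,-28 , - 22, - 33/5,  -  3/10, 35/12,17,52, 75,78.9]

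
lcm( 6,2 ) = 6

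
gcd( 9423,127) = 1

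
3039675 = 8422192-5382517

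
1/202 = 1/202 = 0.00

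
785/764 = 785/764=1.03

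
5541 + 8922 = 14463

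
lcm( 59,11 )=649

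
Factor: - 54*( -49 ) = 2646 = 2^1*3^3*7^2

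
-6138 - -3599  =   - 2539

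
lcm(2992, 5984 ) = 5984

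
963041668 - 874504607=88537061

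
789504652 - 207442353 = 582062299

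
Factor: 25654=2^1*101^1 * 127^1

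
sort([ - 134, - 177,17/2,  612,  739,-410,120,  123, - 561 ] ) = [ - 561, -410, - 177, - 134, 17/2, 120, 123,612, 739]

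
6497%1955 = 632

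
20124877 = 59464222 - 39339345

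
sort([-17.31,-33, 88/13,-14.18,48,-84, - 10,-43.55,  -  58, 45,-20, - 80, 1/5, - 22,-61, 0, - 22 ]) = [  -  84, - 80,-61, - 58, - 43.55,-33, - 22,- 22,-20, - 17.31, - 14.18,-10,  0,1/5,  88/13,45,48]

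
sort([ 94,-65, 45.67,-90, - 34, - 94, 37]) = [- 94,-90, - 65, - 34, 37,45.67, 94 ]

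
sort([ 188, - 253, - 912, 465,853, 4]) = [ - 912, -253,4,  188, 465 , 853 ]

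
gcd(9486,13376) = 2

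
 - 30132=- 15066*2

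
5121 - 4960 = 161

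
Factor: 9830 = 2^1*5^1*983^1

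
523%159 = 46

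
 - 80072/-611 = 80072/611 = 131.05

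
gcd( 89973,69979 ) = 9997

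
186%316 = 186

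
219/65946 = 73/21982 = 0.00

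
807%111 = 30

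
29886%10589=8708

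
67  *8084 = 541628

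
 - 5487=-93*59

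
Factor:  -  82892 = - 2^2*17^1 * 23^1*53^1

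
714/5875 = 714/5875 = 0.12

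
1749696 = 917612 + 832084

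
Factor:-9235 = -5^1*1847^1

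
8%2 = 0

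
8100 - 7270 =830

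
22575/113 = 22575/113 = 199.78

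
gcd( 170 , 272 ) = 34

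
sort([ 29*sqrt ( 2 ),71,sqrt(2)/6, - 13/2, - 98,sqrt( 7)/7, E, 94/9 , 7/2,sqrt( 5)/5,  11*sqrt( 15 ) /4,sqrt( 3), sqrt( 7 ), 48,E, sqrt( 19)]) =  [ - 98, - 13/2,sqrt( 2)/6,  sqrt(7)/7,  sqrt (5)/5,sqrt( 3),sqrt( 7 ), E,E , 7/2,sqrt( 19),  94/9, 11*sqrt ( 15)/4, 29*sqrt( 2),48,71] 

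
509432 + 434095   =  943527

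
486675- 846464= - 359789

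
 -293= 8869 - 9162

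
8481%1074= 963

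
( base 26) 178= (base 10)866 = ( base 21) 1K5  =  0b1101100010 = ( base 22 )1H8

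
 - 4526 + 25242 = 20716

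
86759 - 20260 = 66499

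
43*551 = 23693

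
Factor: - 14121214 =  - 2^1 * 53^1*101^1*1319^1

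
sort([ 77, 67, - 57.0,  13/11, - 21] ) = [ - 57.0,-21,  13/11,67, 77]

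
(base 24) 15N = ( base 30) nt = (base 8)1317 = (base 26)11h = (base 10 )719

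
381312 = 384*993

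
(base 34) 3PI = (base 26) 6AK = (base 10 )4336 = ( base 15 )1441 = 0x10F0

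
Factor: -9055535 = - 5^1*1811107^1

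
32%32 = 0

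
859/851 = 859/851 = 1.01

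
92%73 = 19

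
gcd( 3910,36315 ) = 5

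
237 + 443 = 680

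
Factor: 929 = 929^1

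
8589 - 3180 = 5409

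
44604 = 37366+7238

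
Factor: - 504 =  - 2^3*3^2  *7^1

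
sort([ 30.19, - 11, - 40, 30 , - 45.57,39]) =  [ - 45.57, - 40, - 11,30,30.19,39] 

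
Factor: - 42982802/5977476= - 2^( - 1)*3^( - 4 )*19^( - 1)*31^1*761^1*911^1*971^( - 1 ) =-  21491401/2988738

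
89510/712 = 125 + 255/356=125.72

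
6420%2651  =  1118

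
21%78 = 21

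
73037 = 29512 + 43525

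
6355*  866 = 5503430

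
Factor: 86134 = 2^1*43067^1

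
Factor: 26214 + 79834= 2^6*1657^1 = 106048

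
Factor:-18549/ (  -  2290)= 2^( - 1 )*3^4*5^ ( - 1)  =  81/10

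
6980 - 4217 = 2763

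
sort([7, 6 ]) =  [ 6,7 ]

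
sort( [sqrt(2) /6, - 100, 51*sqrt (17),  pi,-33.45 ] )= [-100,-33.45,sqrt(2 )/6 , pi,51 * sqrt( 17)] 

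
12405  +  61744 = 74149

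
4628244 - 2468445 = 2159799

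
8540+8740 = 17280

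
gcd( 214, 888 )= 2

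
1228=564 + 664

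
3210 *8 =25680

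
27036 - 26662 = 374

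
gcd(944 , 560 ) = 16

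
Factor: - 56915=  - 5^1 * 11383^1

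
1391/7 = 1391/7 = 198.71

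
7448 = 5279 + 2169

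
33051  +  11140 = 44191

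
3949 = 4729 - 780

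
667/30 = 22 + 7/30 =22.23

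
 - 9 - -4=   -5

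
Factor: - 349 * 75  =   - 3^1*5^2*349^1=- 26175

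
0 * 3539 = 0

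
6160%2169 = 1822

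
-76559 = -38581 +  - 37978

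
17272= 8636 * 2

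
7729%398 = 167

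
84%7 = 0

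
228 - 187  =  41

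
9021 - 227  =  8794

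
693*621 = 430353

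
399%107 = 78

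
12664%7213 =5451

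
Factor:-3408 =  - 2^4*3^1* 71^1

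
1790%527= 209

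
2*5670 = 11340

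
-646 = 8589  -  9235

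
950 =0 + 950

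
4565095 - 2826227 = 1738868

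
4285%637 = 463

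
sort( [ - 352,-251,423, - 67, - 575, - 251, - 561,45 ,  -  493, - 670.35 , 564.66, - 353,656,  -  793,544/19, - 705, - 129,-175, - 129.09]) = [-793,  -  705, - 670.35,-575, - 561,-493,-353, - 352, - 251,-251  ,-175,  -  129.09,  -  129,  -  67 , 544/19,45,423,564.66,656 ]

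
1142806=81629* 14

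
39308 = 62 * 634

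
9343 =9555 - 212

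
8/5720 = 1/715 = 0.00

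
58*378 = 21924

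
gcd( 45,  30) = 15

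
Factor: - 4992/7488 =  - 2/3 = - 2^1*3^( - 1 )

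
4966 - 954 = 4012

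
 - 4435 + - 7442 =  - 11877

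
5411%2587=237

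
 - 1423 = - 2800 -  - 1377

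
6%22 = 6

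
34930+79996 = 114926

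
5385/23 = 234 +3/23 = 234.13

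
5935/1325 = 1187/265 = 4.48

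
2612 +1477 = 4089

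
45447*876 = 39811572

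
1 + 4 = 5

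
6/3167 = 6/3167= 0.00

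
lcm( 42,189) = 378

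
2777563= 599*4637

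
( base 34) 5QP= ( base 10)6689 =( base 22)DI1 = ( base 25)ahe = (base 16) 1A21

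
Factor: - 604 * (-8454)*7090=2^4*3^1*5^1*151^1* 709^1*1409^1 = 36203071440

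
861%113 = 70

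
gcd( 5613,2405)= 1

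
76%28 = 20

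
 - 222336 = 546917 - 769253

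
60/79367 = 60/79367 = 0.00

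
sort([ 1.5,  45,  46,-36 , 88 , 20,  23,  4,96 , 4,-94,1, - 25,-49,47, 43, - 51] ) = [-94, - 51, - 49, - 36,-25, 1, 1.5,  4,  4, 20, 23, 43 , 45 , 46  ,  47,  88,96] 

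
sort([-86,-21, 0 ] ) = [ -86,-21, 0] 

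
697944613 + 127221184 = 825165797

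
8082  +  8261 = 16343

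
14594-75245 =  - 60651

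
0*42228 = 0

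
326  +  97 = 423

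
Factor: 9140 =2^2*5^1*457^1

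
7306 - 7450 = -144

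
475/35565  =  95/7113  =  0.01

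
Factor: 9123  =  3^1*3041^1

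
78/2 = 39 = 39.00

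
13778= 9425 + 4353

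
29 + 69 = 98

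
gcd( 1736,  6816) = 8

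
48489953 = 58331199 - 9841246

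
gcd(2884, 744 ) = 4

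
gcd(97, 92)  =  1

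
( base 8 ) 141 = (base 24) 41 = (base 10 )97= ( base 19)52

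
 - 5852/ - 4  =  1463/1 =1463.00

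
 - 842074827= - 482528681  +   - 359546146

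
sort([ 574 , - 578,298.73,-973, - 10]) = [-973, - 578, - 10, 298.73,574]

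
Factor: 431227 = 23^1*18749^1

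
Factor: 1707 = 3^1 * 569^1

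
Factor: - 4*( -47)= 188= 2^2*47^1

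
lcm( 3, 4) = 12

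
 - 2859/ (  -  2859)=1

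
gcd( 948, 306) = 6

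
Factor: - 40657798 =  - 2^1*521^1 * 39019^1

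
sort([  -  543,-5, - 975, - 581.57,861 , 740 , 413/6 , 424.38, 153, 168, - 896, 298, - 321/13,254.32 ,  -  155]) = [ - 975, - 896, - 581.57, - 543, - 155,- 321/13, - 5, 413/6, 153, 168, 254.32, 298 , 424.38 , 740, 861]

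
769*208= 159952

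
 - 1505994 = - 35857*42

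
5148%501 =138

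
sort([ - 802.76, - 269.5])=[ - 802.76, - 269.5]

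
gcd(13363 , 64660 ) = 1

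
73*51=3723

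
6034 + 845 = 6879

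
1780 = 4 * 445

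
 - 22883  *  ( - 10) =228830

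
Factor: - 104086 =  - 2^1 *71^1*733^1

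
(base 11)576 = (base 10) 688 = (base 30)ms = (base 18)224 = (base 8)1260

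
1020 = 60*17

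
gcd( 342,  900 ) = 18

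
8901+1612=10513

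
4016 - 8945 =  - 4929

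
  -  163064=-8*20383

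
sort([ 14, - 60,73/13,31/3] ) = [ - 60, 73/13 , 31/3 , 14]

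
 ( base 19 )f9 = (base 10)294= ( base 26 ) B8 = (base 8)446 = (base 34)8m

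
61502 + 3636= 65138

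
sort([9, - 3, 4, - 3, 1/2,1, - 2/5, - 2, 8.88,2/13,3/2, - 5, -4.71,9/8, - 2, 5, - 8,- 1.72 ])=[ - 8, - 5, - 4.71, - 3,-3, -2, - 2, - 1.72, - 2/5, 2/13, 1/2, 1 , 9/8,  3/2, 4, 5, 8.88,  9]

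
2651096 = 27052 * 98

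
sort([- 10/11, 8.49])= [-10/11, 8.49 ] 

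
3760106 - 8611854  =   - 4851748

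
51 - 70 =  - 19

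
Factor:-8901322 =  - 2^1*23^1 * 193507^1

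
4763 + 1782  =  6545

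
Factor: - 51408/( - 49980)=36/35 = 2^2*3^2 * 5^ ( -1) * 7^(-1 ) 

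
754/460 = 1 + 147/230 = 1.64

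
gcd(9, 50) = 1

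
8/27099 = 8/27099=0.00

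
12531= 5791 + 6740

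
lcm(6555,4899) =465405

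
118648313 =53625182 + 65023131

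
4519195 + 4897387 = 9416582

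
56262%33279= 22983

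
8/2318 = 4/1159 = 0.00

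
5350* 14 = 74900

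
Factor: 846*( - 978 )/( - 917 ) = 827388/917 = 2^2 * 3^3*7^( - 1)*47^1* 131^ ( - 1 )*163^1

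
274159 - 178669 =95490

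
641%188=77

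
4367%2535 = 1832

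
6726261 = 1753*3837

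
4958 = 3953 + 1005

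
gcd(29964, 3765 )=3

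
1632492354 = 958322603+674169751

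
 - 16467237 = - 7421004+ - 9046233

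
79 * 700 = 55300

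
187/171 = 187/171 = 1.09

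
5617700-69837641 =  -64219941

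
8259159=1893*4363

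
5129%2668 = 2461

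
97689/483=32563/161 = 202.25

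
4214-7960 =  - 3746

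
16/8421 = 16/8421 = 0.00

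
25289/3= 25289/3 = 8429.67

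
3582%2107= 1475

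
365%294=71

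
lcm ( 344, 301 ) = 2408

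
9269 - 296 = 8973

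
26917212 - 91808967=  -  64891755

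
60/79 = 60/79 = 0.76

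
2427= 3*809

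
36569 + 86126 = 122695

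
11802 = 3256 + 8546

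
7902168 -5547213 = 2354955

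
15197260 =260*58451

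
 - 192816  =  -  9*21424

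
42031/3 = 42031/3 = 14010.33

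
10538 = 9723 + 815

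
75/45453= 25/15151=0.00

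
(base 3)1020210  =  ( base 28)14G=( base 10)912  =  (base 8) 1620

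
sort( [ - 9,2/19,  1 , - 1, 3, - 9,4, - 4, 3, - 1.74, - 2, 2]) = [-9,-9, - 4, - 2, - 1.74, - 1, 2/19, 1, 2, 3, 3, 4]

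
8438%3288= 1862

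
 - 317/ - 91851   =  317/91851=0.00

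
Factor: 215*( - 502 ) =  - 107930 = - 2^1*5^1*43^1*251^1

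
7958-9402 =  -1444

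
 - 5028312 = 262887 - 5291199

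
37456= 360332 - 322876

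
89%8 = 1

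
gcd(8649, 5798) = 1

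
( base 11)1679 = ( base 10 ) 2143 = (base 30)2BD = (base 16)85f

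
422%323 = 99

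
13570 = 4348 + 9222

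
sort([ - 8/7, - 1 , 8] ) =[ - 8/7, - 1 , 8]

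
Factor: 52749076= 2^2*631^1*20899^1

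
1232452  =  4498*274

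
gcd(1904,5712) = 1904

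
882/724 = 1 + 79/362 = 1.22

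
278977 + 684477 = 963454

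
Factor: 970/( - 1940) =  - 2^( - 1) =- 1/2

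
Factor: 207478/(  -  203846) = -449^(-1) * 457^1 =- 457/449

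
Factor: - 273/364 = - 3/4 = - 2^( - 2)*3^1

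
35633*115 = 4097795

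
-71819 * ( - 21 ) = 1508199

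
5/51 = 5/51 =0.10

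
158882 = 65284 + 93598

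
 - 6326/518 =-13+204/259 = -12.21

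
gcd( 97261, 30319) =1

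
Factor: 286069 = 7^1*40867^1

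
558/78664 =279/39332 = 0.01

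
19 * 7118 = 135242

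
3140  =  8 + 3132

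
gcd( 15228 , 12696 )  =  12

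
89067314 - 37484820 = 51582494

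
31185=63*495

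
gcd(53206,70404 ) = 2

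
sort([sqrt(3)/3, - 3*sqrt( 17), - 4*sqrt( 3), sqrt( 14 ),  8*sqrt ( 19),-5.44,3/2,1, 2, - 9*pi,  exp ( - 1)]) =[ - 9*pi, - 3*sqrt( 17 ), - 4*sqrt ( 3 ),-5.44, exp( - 1),sqrt( 3) /3, 1,3/2, 2,sqrt( 14),8*sqrt( 19 )]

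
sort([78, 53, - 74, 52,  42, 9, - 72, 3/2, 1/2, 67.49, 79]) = [ - 74, - 72, 1/2, 3/2, 9, 42, 52 , 53, 67.49, 78, 79]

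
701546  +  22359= 723905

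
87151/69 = 87151/69 = 1263.06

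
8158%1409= 1113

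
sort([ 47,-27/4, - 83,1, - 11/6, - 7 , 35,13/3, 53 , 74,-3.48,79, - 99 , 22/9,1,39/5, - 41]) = [ - 99,  -  83, - 41, - 7, - 27/4, - 3.48, - 11/6,  1,1, 22/9,13/3,39/5 , 35 , 47,53,74,79]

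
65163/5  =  13032 + 3/5 = 13032.60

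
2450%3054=2450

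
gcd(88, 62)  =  2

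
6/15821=6/15821 = 0.00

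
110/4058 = 55/2029 =0.03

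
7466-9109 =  - 1643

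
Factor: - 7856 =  - 2^4*491^1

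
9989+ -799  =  9190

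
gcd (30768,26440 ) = 8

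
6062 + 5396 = 11458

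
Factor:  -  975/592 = - 2^(-4 ) * 3^1*5^2*13^1*37^( - 1 )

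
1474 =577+897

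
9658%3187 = 97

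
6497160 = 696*9335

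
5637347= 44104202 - 38466855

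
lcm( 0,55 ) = 0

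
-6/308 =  - 1 + 151/154 = - 0.02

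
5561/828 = 5561/828 = 6.72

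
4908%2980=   1928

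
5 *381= 1905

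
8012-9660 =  - 1648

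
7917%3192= 1533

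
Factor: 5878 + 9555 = 11^1*23^1*61^1 = 15433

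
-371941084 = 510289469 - 882230553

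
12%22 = 12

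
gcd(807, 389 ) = 1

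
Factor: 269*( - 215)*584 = -2^3* 5^1*43^1  *  73^1*269^1 = - 33775640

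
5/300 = 1/60 = 0.02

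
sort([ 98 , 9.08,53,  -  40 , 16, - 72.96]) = [  -  72.96 ,  -  40,  9.08,16,  53,98 ] 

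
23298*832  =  19383936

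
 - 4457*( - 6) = 26742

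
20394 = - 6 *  ( - 3399 )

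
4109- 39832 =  - 35723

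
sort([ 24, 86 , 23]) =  [23,24,  86]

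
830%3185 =830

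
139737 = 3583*39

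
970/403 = 2+164/403 =2.41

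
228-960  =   - 732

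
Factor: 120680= 2^3*5^1*7^1*431^1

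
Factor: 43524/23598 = 806/437 = 2^1*13^1*19^( - 1 )*23^( - 1)*31^1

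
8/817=8/817  =  0.01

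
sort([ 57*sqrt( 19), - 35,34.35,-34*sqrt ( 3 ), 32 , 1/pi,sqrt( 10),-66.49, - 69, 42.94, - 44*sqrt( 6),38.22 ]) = [ - 44*sqrt( 6 ), - 69, - 66.49 , - 34*sqrt(3), - 35, 1/pi , sqrt( 10), 32, 34.35 , 38.22, 42.94,  57*sqrt( 19 )]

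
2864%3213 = 2864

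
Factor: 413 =7^1*59^1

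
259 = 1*259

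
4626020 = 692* 6685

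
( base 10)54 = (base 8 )66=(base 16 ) 36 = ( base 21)2C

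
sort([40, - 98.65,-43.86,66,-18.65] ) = [ - 98.65, - 43.86, - 18.65, 40,  66]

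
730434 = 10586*69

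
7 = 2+5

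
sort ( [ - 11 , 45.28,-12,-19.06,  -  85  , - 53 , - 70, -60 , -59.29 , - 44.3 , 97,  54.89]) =[ - 85,- 70, - 60, - 59.29 , - 53, - 44.3,-19.06, - 12, -11, 45.28 , 54.89, 97]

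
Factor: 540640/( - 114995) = - 992/211 = - 2^5*31^1*211^(-1)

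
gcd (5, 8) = 1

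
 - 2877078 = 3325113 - 6202191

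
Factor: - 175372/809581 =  - 2^2*17^1*2579^1 * 809581^( - 1) 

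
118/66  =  59/33 = 1.79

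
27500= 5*5500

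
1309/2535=1309/2535=0.52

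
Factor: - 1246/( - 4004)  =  2^( - 1)*11^(-1) * 13^( - 1) * 89^1=89/286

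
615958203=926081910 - 310123707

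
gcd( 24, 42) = 6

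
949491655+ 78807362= 1028299017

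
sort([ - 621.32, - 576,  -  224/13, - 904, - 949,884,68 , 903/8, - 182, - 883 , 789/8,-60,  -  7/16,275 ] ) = [ - 949, - 904, - 883,  -  621.32,-576, - 182, - 60 , -224/13, - 7/16,68,789/8,  903/8,275,884 ] 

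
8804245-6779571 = 2024674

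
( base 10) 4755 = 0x1293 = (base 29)5IS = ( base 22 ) 9i3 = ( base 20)BHF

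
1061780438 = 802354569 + 259425869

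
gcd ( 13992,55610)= 2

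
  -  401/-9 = 44 + 5/9= 44.56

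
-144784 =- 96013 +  - 48771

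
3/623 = 3/623 = 0.00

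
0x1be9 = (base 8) 15751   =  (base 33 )6ih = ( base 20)hh5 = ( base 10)7145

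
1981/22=90+1/22 = 90.05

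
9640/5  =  1928 = 1928.00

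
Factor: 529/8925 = 3^ (-1)*5^( - 2)*7^(  -  1)*17^(- 1) * 23^2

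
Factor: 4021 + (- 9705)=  - 5684  =  -2^2*7^2 * 29^1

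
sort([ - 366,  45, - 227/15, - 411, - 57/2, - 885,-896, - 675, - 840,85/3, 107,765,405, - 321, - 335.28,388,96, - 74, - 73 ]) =[-896, - 885,  -  840, - 675,-411, - 366, - 335.28, - 321,-74,-73, - 57/2 , - 227/15,85/3,45,96, 107, 388,  405,765]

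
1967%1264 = 703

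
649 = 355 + 294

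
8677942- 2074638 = 6603304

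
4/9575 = 4/9575 =0.00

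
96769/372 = 96769/372 = 260.13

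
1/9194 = 1/9194 =0.00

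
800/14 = 57+1/7 = 57.14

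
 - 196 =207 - 403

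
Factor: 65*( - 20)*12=  -  15600 = - 2^4*3^1*5^2*13^1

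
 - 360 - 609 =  - 969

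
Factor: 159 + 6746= 6905 =5^1 * 1381^1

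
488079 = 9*54231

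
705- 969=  - 264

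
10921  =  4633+6288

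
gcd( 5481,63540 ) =9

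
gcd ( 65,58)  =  1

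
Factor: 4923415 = 5^1*7^1*163^1*863^1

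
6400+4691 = 11091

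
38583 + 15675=54258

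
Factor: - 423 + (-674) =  - 1097^1 = -1097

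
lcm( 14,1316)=1316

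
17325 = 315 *55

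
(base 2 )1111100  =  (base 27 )4g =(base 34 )3m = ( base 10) 124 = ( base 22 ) 5e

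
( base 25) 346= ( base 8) 3675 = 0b11110111101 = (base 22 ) 421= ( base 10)1981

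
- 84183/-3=28061/1 =28061.00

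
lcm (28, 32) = 224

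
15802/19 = 15802/19 = 831.68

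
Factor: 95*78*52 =2^3 * 3^1*5^1 * 13^2*19^1 = 385320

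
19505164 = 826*23614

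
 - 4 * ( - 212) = 848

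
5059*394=1993246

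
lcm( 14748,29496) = 29496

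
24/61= 24/61 = 0.39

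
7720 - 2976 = 4744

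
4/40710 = 2/20355 = 0.00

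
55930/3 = 18643 + 1/3 = 18643.33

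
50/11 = 4 + 6/11=4.55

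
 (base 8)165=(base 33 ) 3i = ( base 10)117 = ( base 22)57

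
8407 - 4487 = 3920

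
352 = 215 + 137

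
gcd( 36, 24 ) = 12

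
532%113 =80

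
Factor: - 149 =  - 149^1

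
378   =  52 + 326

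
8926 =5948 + 2978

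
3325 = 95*35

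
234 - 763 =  - 529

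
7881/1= 7881 = 7881.00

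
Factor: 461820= 2^2*3^1*5^1*43^1*179^1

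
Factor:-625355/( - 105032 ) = 905/152  =  2^( - 3) * 5^1 * 19^(-1)*181^1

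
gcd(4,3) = 1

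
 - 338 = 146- 484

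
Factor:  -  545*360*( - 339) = 66511800 = 2^3*3^3*5^2 * 109^1 * 113^1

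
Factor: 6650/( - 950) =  - 7^1 = - 7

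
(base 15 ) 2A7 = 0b1001011111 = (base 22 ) 15D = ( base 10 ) 607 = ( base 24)117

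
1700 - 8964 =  - 7264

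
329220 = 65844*5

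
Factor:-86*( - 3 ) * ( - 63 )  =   - 2^1* 3^3*7^1*43^1= -16254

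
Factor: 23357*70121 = 23357^1*70121^1 = 1637816197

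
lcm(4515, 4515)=4515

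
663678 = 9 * 73742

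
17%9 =8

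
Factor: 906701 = 906701^1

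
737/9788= 737/9788 = 0.08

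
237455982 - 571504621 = - 334048639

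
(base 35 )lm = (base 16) 2F5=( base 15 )357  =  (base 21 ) 1F1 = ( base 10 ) 757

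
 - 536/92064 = -1+11441/11508 = - 0.01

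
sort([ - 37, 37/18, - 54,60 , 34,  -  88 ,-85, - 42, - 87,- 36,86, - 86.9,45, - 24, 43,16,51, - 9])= [ - 88, - 87, - 86.9, - 85, - 54, - 42,-37 ,- 36, - 24, - 9, 37/18, 16, 34, 43,45,51,60 , 86] 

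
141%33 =9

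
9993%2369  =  517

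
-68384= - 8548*8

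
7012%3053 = 906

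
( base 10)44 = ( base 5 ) 134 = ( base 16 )2C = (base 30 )1e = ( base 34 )1a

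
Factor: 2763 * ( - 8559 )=- 23648517 = - 3^5*307^1 * 317^1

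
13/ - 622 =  - 13/622 = -0.02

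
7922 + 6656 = 14578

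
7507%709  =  417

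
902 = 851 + 51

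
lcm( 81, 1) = 81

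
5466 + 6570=12036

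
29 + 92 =121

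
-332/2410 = -166/1205  =  -0.14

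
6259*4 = 25036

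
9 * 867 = 7803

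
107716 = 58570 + 49146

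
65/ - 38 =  - 65/38 = - 1.71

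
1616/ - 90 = -18 + 2/45 = -17.96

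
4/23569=4/23569 = 0.00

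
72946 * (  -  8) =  -583568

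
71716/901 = 79  +  537/901=79.60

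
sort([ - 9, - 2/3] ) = [- 9,  -  2/3]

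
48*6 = 288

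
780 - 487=293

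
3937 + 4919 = 8856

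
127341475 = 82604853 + 44736622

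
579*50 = 28950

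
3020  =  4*755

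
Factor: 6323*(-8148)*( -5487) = 2^2*3^2*7^1*31^1* 59^1*97^1 * 6323^1= 282689164548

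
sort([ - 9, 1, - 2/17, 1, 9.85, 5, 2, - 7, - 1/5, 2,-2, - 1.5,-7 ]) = [ - 9,-7, - 7,  -  2,-1.5, - 1/5,-2/17 , 1, 1, 2, 2,  5, 9.85 ]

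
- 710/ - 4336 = 355/2168  =  0.16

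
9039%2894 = 357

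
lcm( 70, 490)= 490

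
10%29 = 10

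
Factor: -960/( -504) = 40/21  =  2^3  *3^( - 1 )*5^1*7^ ( -1 )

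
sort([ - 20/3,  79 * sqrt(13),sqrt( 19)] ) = [ - 20/3, sqrt( 19 ), 79*sqrt( 13)]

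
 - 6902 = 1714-8616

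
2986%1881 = 1105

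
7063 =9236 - 2173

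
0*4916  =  0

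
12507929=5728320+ 6779609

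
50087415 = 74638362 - 24550947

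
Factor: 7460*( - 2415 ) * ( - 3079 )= 2^2*3^1*5^2*7^1*23^1 * 373^1*3079^1=55470956100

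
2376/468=66/13= 5.08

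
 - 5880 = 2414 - 8294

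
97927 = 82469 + 15458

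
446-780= -334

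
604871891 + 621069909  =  1225941800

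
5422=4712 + 710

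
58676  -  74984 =-16308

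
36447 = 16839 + 19608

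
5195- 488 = 4707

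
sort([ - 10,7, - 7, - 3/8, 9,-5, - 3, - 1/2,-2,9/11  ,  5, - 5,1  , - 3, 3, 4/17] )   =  [- 10,-7, - 5, - 5 , - 3, - 3, - 2, - 1/2, - 3/8,4/17,9/11,1,3, 5,7, 9] 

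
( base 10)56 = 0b111000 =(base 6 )132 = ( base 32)1o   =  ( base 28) 20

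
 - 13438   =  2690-16128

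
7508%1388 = 568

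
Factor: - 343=  -  7^3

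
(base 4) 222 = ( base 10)42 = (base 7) 60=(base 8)52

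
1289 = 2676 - 1387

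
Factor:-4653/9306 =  - 1/2 = - 2^( - 1)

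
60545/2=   30272+ 1/2 = 30272.50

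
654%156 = 30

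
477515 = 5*95503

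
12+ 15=27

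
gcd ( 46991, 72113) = 1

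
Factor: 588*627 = 368676 = 2^2*3^2*7^2*11^1*19^1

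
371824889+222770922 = 594595811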